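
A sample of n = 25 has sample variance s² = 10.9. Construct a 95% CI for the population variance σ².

df = 24. χ²_{0.025} = 39.364, χ²_{0.975} = 12.401. CI for σ² = ((n-1)s²/χ²_{α/2}, (n-1)s²/χ²_{1-α/2}) = (24·10.9/39.364, 24·10.9/12.401) = (6.65, 21.1)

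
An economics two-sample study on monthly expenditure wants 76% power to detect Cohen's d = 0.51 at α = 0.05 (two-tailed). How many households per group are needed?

z_{α/2} = 1.96, z_β = Φ⁻¹(0.76) = 0.706. For medium effect (d = 0.51): n per group = 2(z_{α/2} + z_β)²/d² = 2(1.96 + 0.706)²/0.51² = 54.7 → 55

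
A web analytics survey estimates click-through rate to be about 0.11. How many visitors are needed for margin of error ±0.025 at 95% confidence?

n = z²p(1-p)/E² = 1.96²×0.11×0.89/0.025² = 601.7 → n = 602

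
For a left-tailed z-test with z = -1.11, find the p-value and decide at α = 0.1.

p = P(Z < -1.11) = Φ(-1.11) ≈ 0.1335. Since p ≥ 0.1, fail to reject H₀ (not significant) at α = 0.1.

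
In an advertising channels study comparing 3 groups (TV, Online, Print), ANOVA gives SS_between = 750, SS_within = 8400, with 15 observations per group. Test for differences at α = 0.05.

df_between = 2, df_within = 42. F = MS_between/MS_within = 375.0/200.0 = 1.875. F_crit ≈ 3.22. Fail to reject H₀.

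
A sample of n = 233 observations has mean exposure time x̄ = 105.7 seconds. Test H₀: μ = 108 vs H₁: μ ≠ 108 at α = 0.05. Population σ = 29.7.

z = (x̄ - μ₀)/(σ/√n) = (105.7 - 108)/(29.7/√233) = -1.182. Critical value: ±1.96. Since |-1.182| ≤ 1.96, Fail to reject H₀.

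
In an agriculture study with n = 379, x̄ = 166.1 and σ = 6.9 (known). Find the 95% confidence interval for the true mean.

CI = x̄ ± z*(σ/√n) = 166.1 ± 1.96(6.9/√379) = 166.1 ± 0.69 = (165.41, 166.79)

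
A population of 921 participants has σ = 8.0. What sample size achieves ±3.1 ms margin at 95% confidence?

Without FPC: n₀ = (1.96×8.0/3.1)² = 25.584. With FPC: n = n₀N/(n₀+N-1) = 24.9 → n = 25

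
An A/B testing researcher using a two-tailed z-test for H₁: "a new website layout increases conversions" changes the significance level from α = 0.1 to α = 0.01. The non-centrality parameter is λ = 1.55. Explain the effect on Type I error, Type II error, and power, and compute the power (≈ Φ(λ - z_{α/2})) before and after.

Decreasing α from 0.1 to 0.01:
• Type I error rate decreases (α is the Type I rate by definition).
• Critical value moves from z_{α/2} = 1.645 to 2.576, so power = Φ(λ - z_{α/2}) goes from Φ(1.55 - 1.645) = 0.462 to Φ(1.55 - 2.576) = 0.152.
• Type II error rate β = 1 - power therefore increases (0.538 → 0.848).
Appropriate when false positives are costly — here, rolling out a layout that doesn't actually help — wasted engineering effort.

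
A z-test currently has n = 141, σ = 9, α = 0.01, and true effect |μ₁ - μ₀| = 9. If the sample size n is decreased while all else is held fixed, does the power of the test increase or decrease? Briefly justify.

Power decreases: a smaller n inflates the standard error σ/√n, pulling the sampling distribution under H₁ back toward the critical value.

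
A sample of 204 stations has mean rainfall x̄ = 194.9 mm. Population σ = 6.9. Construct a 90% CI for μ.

CI = x̄ ± z*(σ/√n) = 194.9 ± 1.645(6.9/√204) = 194.9 ± 0.79 = (194.11, 195.69)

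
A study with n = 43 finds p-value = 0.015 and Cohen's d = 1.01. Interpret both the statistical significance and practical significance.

Statistically significant (p = 0.015 < 0.05). Cohen's d = 1.01 indicates a large effect size. Both statistical and practical significance should be considered.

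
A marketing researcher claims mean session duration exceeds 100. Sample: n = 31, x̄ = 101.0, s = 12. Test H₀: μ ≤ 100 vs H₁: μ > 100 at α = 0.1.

t = (101.0 - 100)/(12/√31) = 0.464, df = 30. Critical t = 1.31. Fail to reject H₀.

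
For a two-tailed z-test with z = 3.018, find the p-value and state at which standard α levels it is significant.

p = 2·P(Z > |3.018|) = 2·(1 - Φ(3.018)) ≈ 0.0025. Significant at α = 0.1; Significant at α = 0.05; Significant at α = 0.01.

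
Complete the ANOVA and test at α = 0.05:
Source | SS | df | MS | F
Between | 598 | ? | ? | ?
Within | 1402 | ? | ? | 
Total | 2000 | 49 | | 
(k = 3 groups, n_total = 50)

df_between = 2, df_within = 47. MS_between = 299.0, MS_within = 29.83. F = 10.024, F_crit ≈ 3.195. Reject H₀.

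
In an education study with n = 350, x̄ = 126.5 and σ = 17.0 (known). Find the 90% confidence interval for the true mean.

CI = x̄ ± z*(σ/√n) = 126.5 ± 1.645(17.0/√350) = 126.5 ± 1.49 = (125.01, 127.99)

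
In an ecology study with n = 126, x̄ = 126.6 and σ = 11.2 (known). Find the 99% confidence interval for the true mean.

CI = x̄ ± z*(σ/√n) = 126.6 ± 2.576(11.2/√126) = 126.6 ± 2.57 = (124.03, 129.17)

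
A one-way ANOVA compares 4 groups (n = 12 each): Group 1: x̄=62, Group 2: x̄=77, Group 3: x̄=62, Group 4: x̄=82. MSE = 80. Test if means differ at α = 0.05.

Grand mean = 70.75. SS_between = 3825.0, MS_between = 1275.0. F = 15.938, F_crit ≈ 2.816. Reject H₀.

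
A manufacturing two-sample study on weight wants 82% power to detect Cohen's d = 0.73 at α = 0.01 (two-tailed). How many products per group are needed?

z_{α/2} = 2.576, z_β = Φ⁻¹(0.82) = 0.915. For medium effect (d = 0.73): n per group = 2(z_{α/2} + z_β)²/d² = 2(2.576 + 0.915)²/0.73² = 45.7 → 46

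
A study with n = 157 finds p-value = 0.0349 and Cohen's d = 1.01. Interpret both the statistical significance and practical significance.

Statistically significant (p = 0.0349 < 0.05). Cohen's d = 1.01 indicates a large effect size. Both statistical and practical significance should be considered.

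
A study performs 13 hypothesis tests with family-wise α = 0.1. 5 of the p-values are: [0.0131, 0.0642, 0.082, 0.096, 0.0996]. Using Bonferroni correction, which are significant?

Bonferroni α = 0.1/13 = 0.00769. None of the given p-values are significant.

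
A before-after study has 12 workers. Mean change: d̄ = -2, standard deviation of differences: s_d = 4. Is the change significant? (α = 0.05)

t = d̄/(s_d/√n) = -2/(4/√12) = -1.732. df = 11, critical t = ±2.201. Fail to reject H₀.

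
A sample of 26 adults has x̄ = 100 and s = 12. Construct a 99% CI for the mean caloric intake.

CI = x̄ ± t*(s/√n) = 100 ± 2.787(12/√26) = (93.44, 106.56)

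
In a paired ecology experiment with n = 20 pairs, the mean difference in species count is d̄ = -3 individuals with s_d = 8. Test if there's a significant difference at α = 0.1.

t = d̄/(s_d/√n) = -3/(8/√20) = -1.677. df = 19, critical t = ±1.729. Fail to reject H₀.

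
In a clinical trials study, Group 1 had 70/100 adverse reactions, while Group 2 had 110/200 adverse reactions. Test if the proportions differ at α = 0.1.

p̂₁ = 0.7, p̂₂ = 0.55, pooled p̂ = 0.6. z = 2.5. Critical: ±1.645. Reject H₀.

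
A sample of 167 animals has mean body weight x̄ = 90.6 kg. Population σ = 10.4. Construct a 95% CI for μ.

CI = x̄ ± z*(σ/√n) = 90.6 ± 1.96(10.4/√167) = 90.6 ± 1.58 = (89.02, 92.18)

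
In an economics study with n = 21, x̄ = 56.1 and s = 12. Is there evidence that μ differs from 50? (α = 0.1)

t = (x̄ - μ₀)/(s/√n) = (56.1 - 50)/(12/√21) = 2.329. df = 20, critical t = ±1.725. Reject H₀.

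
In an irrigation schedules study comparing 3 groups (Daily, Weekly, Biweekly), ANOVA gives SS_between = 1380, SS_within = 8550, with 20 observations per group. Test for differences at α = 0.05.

df_between = 2, df_within = 57. F = MS_between/MS_within = 690.0/150.0 = 4.6. F_crit ≈ 3.159. Reject H₀. At least one mean differs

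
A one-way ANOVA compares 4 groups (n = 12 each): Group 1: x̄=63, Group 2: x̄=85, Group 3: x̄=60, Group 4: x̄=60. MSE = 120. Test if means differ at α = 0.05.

Grand mean = 67.0. SS_between = 5256.0, MS_between = 1752.0. F = 14.6, F_crit ≈ 2.816. Reject H₀.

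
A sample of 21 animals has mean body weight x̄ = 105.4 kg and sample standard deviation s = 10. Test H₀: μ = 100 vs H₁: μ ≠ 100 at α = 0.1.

t = (x̄ - μ₀)/(s/√n) = (105.4 - 100)/(10/√21) = 2.475. df = 20, critical t = ±1.725. Reject H₀.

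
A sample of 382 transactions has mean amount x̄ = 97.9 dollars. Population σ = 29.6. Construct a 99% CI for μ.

CI = x̄ ± z*(σ/√n) = 97.9 ± 2.576(29.6/√382) = 97.9 ± 3.9 = (94.0, 101.8)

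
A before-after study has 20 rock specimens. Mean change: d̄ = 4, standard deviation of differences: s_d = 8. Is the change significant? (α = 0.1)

t = d̄/(s_d/√n) = 4/(8/√20) = 2.236. df = 19, critical t = ±1.729. Reject H₀.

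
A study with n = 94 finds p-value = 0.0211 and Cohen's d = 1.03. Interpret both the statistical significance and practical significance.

Statistically significant (p = 0.0211 < 0.05). Cohen's d = 1.03 indicates a large effect size. Both statistical and practical significance should be considered.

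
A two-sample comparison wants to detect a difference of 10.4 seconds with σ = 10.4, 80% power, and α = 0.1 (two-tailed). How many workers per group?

n per group = 2(z_α/2 + z_β)²σ²/d² = 2×(1.645 + 0.84)²×10.4²/10.4² = 12.4 → n = 13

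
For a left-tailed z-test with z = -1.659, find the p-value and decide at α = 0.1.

p = P(Z < -1.659) = Φ(-1.659) ≈ 0.0486. Since p < 0.1, reject H₀ (significant) at α = 0.1.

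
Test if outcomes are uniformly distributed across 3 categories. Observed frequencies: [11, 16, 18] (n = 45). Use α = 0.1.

Expected = 15 each. χ² = Σ(O-E)²/E = 1.733. df = 2, critical value = 4.605. Fail to reject H₀.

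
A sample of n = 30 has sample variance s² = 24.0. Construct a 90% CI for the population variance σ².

df = 29. χ²_{0.05} = 42.557, χ²_{0.95} = 17.708. CI for σ² = ((n-1)s²/χ²_{α/2}, (n-1)s²/χ²_{1-α/2}) = (29·24.0/42.557, 29·24.0/17.708) = (16.35, 39.3)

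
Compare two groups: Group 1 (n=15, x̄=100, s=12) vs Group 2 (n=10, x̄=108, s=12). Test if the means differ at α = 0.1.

Pooled sp = 12.0. t = -1.633, df = 23. Critical t = ±1.714. Fail to reject H₀.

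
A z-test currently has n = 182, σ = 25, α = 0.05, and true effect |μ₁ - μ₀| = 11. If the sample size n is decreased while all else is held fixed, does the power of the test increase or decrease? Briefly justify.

Power decreases: a smaller n inflates the standard error σ/√n, pulling the sampling distribution under H₁ back toward the critical value.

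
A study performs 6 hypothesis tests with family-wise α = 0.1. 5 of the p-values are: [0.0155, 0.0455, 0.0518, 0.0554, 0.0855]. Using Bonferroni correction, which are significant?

Bonferroni α = 0.1/6 = 0.01667. Significant p-values: [0.0155]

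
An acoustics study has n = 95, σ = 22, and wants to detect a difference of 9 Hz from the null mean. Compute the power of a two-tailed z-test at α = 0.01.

SE = σ/√n = 22/√95 = 2.257. Non-centrality λ = d/SE = 9/2.257 = 3.987. Power ≈ Φ(λ - z_{α/2}) = Φ(3.987 - 2.576) = Φ(1.411) = 0.921.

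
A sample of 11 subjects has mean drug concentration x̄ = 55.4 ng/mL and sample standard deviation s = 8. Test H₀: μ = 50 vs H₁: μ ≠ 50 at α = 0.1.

t = (x̄ - μ₀)/(s/√n) = (55.4 - 50)/(8/√11) = 2.239. df = 10, critical t = ±1.812. Reject H₀.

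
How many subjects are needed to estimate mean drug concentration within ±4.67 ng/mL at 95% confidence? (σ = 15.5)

n = (z*σ/E)² = (1.96×15.5/4.67)² = 42.3 → n = 43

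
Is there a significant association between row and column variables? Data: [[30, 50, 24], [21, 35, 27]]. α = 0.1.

χ² = 2.08. df = 2, critical = 4.605. Fail to reject H₀. No evidence of dependence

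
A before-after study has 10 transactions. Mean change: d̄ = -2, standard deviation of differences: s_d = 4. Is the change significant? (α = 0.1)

t = d̄/(s_d/√n) = -2/(4/√10) = -1.581. df = 9, critical t = ±1.833. Fail to reject H₀.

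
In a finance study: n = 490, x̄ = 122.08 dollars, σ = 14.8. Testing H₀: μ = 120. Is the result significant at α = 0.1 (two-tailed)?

z = (122.08 - 120)/(14.8/√490) = 3.111. Since |z| > 1.645, significant at α = 0.1.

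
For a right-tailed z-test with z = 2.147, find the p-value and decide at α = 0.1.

p = P(Z > 2.147) = 1 - Φ(2.147) ≈ 0.0159. Since p < 0.1, reject H₀ (significant) at α = 0.1.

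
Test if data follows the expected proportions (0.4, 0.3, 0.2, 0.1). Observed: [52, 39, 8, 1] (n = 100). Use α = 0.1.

Expected: [40.0, 30.0, 20.0, 10.0]. χ² = 21.6. df = 3, critical = 6.251. Reject H₀.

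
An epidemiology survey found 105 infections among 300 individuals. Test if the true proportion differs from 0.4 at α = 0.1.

p̂ = 0.35, p₀ = 0.4. z = (p̂ - p₀)/√(p₀(1-p₀)/n) = -1.768. Critical: ±1.645. Reject H₀.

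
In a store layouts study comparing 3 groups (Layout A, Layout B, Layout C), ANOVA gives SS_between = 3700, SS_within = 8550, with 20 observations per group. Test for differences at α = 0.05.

df_between = 2, df_within = 57. F = MS_between/MS_within = 1850.0/150.0 = 12.333. F_crit ≈ 3.159. Reject H₀. At least one mean differs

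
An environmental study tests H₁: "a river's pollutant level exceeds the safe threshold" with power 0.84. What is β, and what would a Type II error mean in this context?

β = 1 - power = 1 - 0.84 = 0.16. A Type II error is failing to reject H₀ when H₀ is false (false negative) — here, failing to conclude that a river's pollutant level exceeds the safe threshold when in fact it is true. Consequence: allowing unsafe pollution to continue.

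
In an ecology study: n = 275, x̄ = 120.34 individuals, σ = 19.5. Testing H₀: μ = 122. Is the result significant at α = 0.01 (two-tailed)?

z = (120.34 - 122)/(19.5/√275) = -1.412. Since |z| ≤ 2.576, not significant at α = 0.01.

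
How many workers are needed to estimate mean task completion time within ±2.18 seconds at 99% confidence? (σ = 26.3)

n = (z*σ/E)² = (2.576×26.3/2.18)² = 965.8 → n = 966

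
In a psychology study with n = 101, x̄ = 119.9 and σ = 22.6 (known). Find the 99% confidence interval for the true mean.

CI = x̄ ± z*(σ/√n) = 119.9 ± 2.576(22.6/√101) = 119.9 ± 5.79 = (114.11, 125.69)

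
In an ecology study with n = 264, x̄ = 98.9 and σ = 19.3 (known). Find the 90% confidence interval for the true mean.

CI = x̄ ± z*(σ/√n) = 98.9 ± 1.645(19.3/√264) = 98.9 ± 1.95 = (96.95, 100.85)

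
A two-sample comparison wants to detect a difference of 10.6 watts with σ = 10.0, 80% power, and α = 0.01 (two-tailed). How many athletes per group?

n per group = 2(z_α/2 + z_β)²σ²/d² = 2×(2.576 + 0.84)²×10.0²/10.6² = 20.8 → n = 21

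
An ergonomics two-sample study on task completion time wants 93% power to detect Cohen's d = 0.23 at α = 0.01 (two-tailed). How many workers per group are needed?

z_{α/2} = 2.576, z_β = Φ⁻¹(0.93) = 1.476. For small effect (d = 0.23): n per group = 2(z_{α/2} + z_β)²/d² = 2(2.576 + 1.476)²/0.23² = 620.7 → 621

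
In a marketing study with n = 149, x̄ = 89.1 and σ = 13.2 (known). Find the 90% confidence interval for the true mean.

CI = x̄ ± z*(σ/√n) = 89.1 ± 1.645(13.2/√149) = 89.1 ± 1.78 = (87.32, 90.88)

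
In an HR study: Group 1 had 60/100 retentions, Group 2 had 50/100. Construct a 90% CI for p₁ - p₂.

p̂₁ = 0.6, p̂₂ = 0.5. Difference = 0.1. CI = (-0.015, 0.215)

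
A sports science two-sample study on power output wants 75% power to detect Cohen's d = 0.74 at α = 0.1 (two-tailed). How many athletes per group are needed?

z_{α/2} = 1.645, z_β = Φ⁻¹(0.75) = 0.674. For medium effect (d = 0.74): n per group = 2(z_{α/2} + z_β)²/d² = 2(1.645 + 0.674)²/0.74² = 19.6 → 20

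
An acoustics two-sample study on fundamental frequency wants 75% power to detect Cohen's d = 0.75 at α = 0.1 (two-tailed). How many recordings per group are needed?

z_{α/2} = 1.645, z_β = Φ⁻¹(0.75) = 0.674. For medium effect (d = 0.75): n per group = 2(z_{α/2} + z_β)²/d² = 2(1.645 + 0.674)²/0.75² = 19.1 → 20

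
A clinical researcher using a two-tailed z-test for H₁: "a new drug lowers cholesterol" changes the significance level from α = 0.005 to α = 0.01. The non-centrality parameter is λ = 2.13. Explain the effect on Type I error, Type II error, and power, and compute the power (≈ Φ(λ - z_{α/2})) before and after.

Increasing α from 0.005 to 0.01:
• Type I error rate increases (α is the Type I rate by definition).
• Critical value moves from z_{α/2} = 2.807 to 2.576, so power = Φ(λ - z_{α/2}) goes from Φ(2.13 - 2.807) = 0.249 to Φ(2.13 - 2.576) = 0.328.
• Type II error rate β = 1 - power therefore decreases (0.751 → 0.672).
Appropriate when false negatives are costly — here, shelving an effective drug — patients miss out on a treatment that would have helped.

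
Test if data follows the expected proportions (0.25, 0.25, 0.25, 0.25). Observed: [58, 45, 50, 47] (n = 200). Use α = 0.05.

Expected: [50.0, 50.0, 50.0, 50.0]. χ² = 1.96. df = 3, critical = 7.815. Fail to reject H₀.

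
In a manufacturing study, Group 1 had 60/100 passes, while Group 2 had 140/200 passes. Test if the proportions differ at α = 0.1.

p̂₁ = 0.6, p̂₂ = 0.7, pooled p̂ = 0.667. z = -1.732. Critical: ±1.645. Reject H₀.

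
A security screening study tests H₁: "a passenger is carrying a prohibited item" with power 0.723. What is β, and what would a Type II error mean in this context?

β = 1 - power = 1 - 0.723 = 0.277. A Type II error is failing to reject H₀ when H₀ is false (false negative) — here, failing to conclude that a passenger is carrying a prohibited item when in fact it is true. Consequence: letting a prohibited item through — security breach.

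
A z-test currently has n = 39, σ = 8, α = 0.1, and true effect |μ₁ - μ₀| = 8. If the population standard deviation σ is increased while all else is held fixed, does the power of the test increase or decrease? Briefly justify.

Power decreases: a larger σ inflates the standard error σ/√n, pulling the sampling distribution under H₁ back toward the critical value.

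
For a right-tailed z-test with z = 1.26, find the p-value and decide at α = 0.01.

p = P(Z > 1.26) = 1 - Φ(1.26) ≈ 0.1038. Since p ≥ 0.01, fail to reject H₀ (not significant) at α = 0.01.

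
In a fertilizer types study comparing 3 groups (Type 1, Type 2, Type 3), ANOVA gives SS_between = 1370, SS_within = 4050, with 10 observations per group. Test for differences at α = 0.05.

df_between = 2, df_within = 27. F = MS_between/MS_within = 685.0/150.0 = 4.567. F_crit ≈ 3.354. Reject H₀. At least one mean differs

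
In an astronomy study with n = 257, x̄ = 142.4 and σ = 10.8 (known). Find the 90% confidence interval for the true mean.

CI = x̄ ± z*(σ/√n) = 142.4 ± 1.645(10.8/√257) = 142.4 ± 1.11 = (141.29, 143.51)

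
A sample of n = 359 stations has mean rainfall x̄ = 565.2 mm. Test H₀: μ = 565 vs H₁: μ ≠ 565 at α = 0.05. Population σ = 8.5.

z = (x̄ - μ₀)/(σ/√n) = (565.2 - 565)/(8.5/√359) = 0.446. Critical value: ±1.96. Since |0.446| ≤ 1.96, Fail to reject H₀.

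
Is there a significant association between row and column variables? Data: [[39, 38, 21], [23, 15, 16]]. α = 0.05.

χ² = 2.236. df = 2, critical = 5.991. Fail to reject H₀. No evidence of dependence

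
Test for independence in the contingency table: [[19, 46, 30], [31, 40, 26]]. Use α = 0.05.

χ² = 3.564. df = 2, critical = 5.991. Fail to reject H₀. No evidence of dependence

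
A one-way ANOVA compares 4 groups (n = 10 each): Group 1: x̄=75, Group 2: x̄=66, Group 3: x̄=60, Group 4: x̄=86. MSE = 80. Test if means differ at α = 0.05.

Grand mean = 71.75. SS_between = 3847.5, MS_between = 1282.5. F = 16.031, F_crit ≈ 2.866. Reject H₀.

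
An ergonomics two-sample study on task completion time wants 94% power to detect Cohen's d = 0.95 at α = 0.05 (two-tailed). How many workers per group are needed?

z_{α/2} = 1.96, z_β = Φ⁻¹(0.94) = 1.555. For large effect (d = 0.95): n per group = 2(z_{α/2} + z_β)²/d² = 2(1.96 + 1.555)²/0.95² = 27.4 → 28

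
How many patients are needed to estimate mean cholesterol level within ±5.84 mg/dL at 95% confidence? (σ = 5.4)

n = (z*σ/E)² = (1.96×5.4/5.84)² = 3.3 → n = 4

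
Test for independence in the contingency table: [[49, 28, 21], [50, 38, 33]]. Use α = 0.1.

χ² = 1.796. df = 2, critical = 4.605. Fail to reject H₀. No evidence of dependence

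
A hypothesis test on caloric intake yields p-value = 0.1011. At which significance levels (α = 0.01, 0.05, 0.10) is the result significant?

p = 0.1011. Not significant at any of the given levels.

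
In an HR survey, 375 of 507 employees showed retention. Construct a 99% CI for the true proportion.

p̂ = 0.74. CI = p̂ ± z*√(p̂(1-p̂)/n) = (0.689, 0.79)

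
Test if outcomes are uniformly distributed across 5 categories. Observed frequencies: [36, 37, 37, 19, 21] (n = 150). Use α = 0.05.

Expected = 30 each. χ² = Σ(O-E)²/E = 11.2. df = 4, critical value = 9.488. Reject H₀.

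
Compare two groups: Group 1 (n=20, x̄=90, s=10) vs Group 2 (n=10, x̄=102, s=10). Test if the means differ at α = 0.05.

Pooled sp = 10.0. t = -3.098, df = 28. Critical t = ±2.048. Reject H₀.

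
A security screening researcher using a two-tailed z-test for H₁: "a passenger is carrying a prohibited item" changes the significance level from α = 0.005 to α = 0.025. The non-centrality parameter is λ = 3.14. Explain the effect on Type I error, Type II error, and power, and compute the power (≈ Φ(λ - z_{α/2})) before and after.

Increasing α from 0.005 to 0.025:
• Type I error rate increases (α is the Type I rate by definition).
• Critical value moves from z_{α/2} = 2.807 to 2.241, so power = Φ(λ - z_{α/2}) goes from Φ(3.14 - 2.807) = 0.63 to Φ(3.14 - 2.241) = 0.816.
• Type II error rate β = 1 - power therefore decreases (0.37 → 0.184).
Appropriate when false negatives are costly — here, letting a prohibited item through — security breach.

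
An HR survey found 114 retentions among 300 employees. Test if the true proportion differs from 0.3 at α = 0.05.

p̂ = 0.38, p₀ = 0.3. z = (p̂ - p₀)/√(p₀(1-p₀)/n) = 3.024. Critical: ±1.96. Reject H₀.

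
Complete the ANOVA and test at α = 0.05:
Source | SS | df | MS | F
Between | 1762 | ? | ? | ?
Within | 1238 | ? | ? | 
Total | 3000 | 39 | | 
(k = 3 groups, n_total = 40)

df_between = 2, df_within = 37. MS_between = 881.0, MS_within = 33.46. F = 26.33, F_crit ≈ 3.252. Reject H₀.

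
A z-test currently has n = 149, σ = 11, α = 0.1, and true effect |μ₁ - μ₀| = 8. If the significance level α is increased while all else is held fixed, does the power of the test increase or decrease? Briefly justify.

Power increases: a larger α lowers the critical value, so more of the H₁ sampling distribution falls in the rejection region.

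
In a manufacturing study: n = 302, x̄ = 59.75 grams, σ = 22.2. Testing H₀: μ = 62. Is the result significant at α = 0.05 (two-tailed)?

z = (59.75 - 62)/(22.2/√302) = -1.761. Since |z| ≤ 1.96, not significant at α = 0.05.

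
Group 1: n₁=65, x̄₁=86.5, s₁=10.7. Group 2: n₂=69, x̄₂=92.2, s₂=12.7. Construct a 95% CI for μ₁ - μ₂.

Difference = -5.7. SE = √(10.7²/65 + 12.7²/69) = 2.025. CI = (-9.67, -1.73)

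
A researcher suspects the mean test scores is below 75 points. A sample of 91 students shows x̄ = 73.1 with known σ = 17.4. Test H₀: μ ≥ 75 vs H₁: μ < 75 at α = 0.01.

z = -1.042. Critical value: -2.33. Fail to reject H₀.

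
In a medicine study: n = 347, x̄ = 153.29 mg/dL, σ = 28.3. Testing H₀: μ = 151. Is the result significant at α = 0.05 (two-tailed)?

z = (153.29 - 151)/(28.3/√347) = 1.507. Since |z| ≤ 1.96, not significant at α = 0.05.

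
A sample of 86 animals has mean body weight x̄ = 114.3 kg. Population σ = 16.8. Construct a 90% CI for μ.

CI = x̄ ± z*(σ/√n) = 114.3 ± 1.645(16.8/√86) = 114.3 ± 2.98 = (111.32, 117.28)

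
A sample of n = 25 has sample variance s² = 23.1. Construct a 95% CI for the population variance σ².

df = 24. χ²_{0.025} = 39.364, χ²_{0.975} = 12.401. CI for σ² = ((n-1)s²/χ²_{α/2}, (n-1)s²/χ²_{1-α/2}) = (24·23.1/39.364, 24·23.1/12.401) = (14.08, 44.71)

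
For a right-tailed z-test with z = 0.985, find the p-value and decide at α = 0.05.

p = P(Z > 0.985) = 1 - Φ(0.985) ≈ 0.1623. Since p ≥ 0.05, fail to reject H₀ (not significant) at α = 0.05.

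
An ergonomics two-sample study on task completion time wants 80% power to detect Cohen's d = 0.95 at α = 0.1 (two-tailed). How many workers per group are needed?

z_{α/2} = 1.645, z_β = Φ⁻¹(0.8) = 0.842. For large effect (d = 0.95): n per group = 2(z_{α/2} + z_β)²/d² = 2(1.645 + 0.842)²/0.95² = 13.7 → 14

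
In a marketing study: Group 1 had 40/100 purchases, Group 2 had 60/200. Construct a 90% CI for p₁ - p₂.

p̂₁ = 0.4, p̂₂ = 0.3. Difference = 0.1. CI = (0.003, 0.197)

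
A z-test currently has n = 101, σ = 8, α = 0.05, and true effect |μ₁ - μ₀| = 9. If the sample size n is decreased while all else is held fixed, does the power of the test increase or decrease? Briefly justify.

Power decreases: a smaller n inflates the standard error σ/√n, pulling the sampling distribution under H₁ back toward the critical value.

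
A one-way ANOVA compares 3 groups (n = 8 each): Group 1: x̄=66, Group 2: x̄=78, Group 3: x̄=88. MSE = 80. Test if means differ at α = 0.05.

Grand mean = 77.33. SS_between = 1941.33, MS_between = 970.67. F = 12.133, F_crit ≈ 3.467. Reject H₀.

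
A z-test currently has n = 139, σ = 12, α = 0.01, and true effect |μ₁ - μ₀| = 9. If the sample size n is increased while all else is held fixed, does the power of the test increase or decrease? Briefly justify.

Power increases: a larger n shrinks the standard error σ/√n, moving the sampling distribution under H₁ further from the critical value.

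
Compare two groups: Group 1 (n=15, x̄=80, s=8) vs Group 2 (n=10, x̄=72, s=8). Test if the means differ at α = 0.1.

Pooled sp = 8.0. t = 2.449, df = 23. Critical t = ±1.714. Reject H₀.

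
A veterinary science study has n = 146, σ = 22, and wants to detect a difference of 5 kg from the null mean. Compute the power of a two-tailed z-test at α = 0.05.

SE = σ/√n = 22/√146 = 1.821. Non-centrality λ = d/SE = 5/1.821 = 2.746. Power ≈ Φ(λ - z_{α/2}) = Φ(2.746 - 1.96) = Φ(0.786) = 0.784.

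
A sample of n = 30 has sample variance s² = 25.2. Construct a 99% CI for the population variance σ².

df = 29. χ²_{0.005} = 52.336, χ²_{0.995} = 13.121. CI for σ² = ((n-1)s²/χ²_{α/2}, (n-1)s²/χ²_{1-α/2}) = (29·25.2/52.336, 29·25.2/13.121) = (13.96, 55.7)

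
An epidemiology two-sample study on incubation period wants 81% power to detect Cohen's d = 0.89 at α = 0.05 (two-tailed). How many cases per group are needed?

z_{α/2} = 1.96, z_β = Φ⁻¹(0.81) = 0.878. For large effect (d = 0.89): n per group = 2(z_{α/2} + z_β)²/d² = 2(1.96 + 0.878)²/0.89² = 20.3 → 21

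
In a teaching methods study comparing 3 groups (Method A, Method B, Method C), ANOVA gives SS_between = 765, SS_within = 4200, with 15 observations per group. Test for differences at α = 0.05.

df_between = 2, df_within = 42. F = MS_between/MS_within = 382.5/100.0 = 3.825. F_crit ≈ 3.22. Reject H₀. At least one mean differs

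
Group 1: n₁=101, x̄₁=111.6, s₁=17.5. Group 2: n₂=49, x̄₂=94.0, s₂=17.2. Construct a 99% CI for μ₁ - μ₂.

Difference = 17.6. SE = √(17.5²/101 + 17.2²/49) = 3.012. CI = (9.84, 25.36)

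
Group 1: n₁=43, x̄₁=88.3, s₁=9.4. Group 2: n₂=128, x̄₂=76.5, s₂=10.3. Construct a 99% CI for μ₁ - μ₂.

Difference = 11.8. SE = √(9.4²/43 + 10.3²/128) = 1.698. CI = (7.43, 16.17)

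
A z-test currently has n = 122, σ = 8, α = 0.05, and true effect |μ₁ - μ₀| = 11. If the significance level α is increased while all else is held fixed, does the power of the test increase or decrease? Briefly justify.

Power increases: a larger α lowers the critical value, so more of the H₁ sampling distribution falls in the rejection region.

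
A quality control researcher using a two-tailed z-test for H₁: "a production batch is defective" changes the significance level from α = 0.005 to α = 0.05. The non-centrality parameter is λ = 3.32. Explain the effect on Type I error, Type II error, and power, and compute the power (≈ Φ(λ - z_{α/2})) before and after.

Increasing α from 0.005 to 0.05:
• Type I error rate increases (α is the Type I rate by definition).
• Critical value moves from z_{α/2} = 2.807 to 1.96, so power = Φ(λ - z_{α/2}) goes from Φ(3.32 - 2.807) = 0.696 to Φ(3.32 - 1.96) = 0.913.
• Type II error rate β = 1 - power therefore decreases (0.304 → 0.087).
Appropriate when false negatives are costly — here, shipping a defective batch — faulty products reach customers.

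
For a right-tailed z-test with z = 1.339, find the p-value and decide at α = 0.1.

p = P(Z > 1.339) = 1 - Φ(1.339) ≈ 0.0903. Since p < 0.1, reject H₀ (significant) at α = 0.1.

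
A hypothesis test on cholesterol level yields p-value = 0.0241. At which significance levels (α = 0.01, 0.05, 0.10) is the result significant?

p = 0.0241. Significant at: α = 0.05, 0.1.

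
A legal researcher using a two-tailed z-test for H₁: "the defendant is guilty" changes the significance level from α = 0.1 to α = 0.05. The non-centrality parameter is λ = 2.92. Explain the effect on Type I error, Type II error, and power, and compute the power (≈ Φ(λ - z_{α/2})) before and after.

Decreasing α from 0.1 to 0.05:
• Type I error rate decreases (α is the Type I rate by definition).
• Critical value moves from z_{α/2} = 1.645 to 1.96, so power = Φ(λ - z_{α/2}) goes from Φ(2.92 - 1.645) = 0.899 to Φ(2.92 - 1.96) = 0.831.
• Type II error rate β = 1 - power therefore increases (0.101 → 0.169).
Appropriate when false positives are costly — here, convicting an innocent person.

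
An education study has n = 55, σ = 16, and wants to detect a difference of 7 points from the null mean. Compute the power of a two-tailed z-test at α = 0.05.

SE = σ/√n = 16/√55 = 2.157. Non-centrality λ = d/SE = 7/2.157 = 3.245. Power ≈ Φ(λ - z_{α/2}) = Φ(3.245 - 1.96) = Φ(1.285) = 0.901.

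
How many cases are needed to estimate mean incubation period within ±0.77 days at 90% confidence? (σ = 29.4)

n = (z*σ/E)² = (1.645×29.4/0.77)² = 3945.0 → n = 3945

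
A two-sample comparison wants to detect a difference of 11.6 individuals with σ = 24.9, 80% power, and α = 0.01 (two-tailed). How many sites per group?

n per group = 2(z_α/2 + z_β)²σ²/d² = 2×(2.576 + 0.84)²×24.9²/11.6² = 107.5 → n = 108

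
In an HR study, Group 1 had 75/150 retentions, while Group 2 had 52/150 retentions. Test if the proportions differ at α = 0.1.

p̂₁ = 0.5, p̂₂ = 0.347, pooled p̂ = 0.423. z = 2.688. Critical: ±1.645. Reject H₀.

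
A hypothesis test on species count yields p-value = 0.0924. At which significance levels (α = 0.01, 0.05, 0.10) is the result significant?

p = 0.0924. Significant at: α = 0.1.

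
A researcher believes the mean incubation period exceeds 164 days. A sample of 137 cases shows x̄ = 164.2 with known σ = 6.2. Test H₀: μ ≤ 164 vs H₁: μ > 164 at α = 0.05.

z = 0.378. Critical value: 1.645. Fail to reject H₀.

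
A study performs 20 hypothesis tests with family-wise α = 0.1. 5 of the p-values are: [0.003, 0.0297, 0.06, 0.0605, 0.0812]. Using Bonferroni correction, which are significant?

Bonferroni α = 0.1/20 = 0.005. Significant p-values: [0.003]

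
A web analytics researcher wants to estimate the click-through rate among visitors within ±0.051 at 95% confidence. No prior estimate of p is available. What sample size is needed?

Conservative approach: use p = 0.5 (maximizes p(1-p) = 0.25). n = z²(0.25)/E² = 1.96²×0.25/0.051² = 369.2 → n = 370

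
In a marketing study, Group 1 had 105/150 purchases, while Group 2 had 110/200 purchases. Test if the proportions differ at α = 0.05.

p̂₁ = 0.7, p̂₂ = 0.55, pooled p̂ = 0.614. z = 2.853. Critical: ±1.96. Reject H₀.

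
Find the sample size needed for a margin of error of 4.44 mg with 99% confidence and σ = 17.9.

n = (z*σ/E)² = (2.576×17.9/4.44)² = 107.9 → n = 108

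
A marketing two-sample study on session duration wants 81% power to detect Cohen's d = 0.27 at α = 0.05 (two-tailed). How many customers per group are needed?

z_{α/2} = 1.96, z_β = Φ⁻¹(0.81) = 0.878. For small effect (d = 0.27): n per group = 2(z_{α/2} + z_β)²/d² = 2(1.96 + 0.878)²/0.27² = 221.0 → 221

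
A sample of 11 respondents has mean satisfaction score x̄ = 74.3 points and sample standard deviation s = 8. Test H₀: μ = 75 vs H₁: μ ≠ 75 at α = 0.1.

t = (x̄ - μ₀)/(s/√n) = (74.3 - 75)/(8/√11) = -0.29. df = 10, critical t = ±1.812. Fail to reject H₀.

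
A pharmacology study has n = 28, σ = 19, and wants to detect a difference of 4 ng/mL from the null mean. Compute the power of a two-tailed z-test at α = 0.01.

SE = σ/√n = 19/√28 = 3.591. Non-centrality λ = d/SE = 4/3.591 = 1.114. Power ≈ Φ(λ - z_{α/2}) = Φ(1.114 - 2.576) = Φ(-1.462) = 0.072.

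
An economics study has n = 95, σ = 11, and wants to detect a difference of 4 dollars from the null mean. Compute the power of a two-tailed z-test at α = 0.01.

SE = σ/√n = 11/√95 = 1.129. Non-centrality λ = d/SE = 4/1.129 = 3.544. Power ≈ Φ(λ - z_{α/2}) = Φ(3.544 - 2.576) = Φ(0.968) = 0.834.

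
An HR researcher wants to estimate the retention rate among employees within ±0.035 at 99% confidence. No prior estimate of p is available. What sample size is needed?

Conservative approach: use p = 0.5 (maximizes p(1-p) = 0.25). n = z²(0.25)/E² = 2.576²×0.25/0.035² = 1354.2 → n = 1355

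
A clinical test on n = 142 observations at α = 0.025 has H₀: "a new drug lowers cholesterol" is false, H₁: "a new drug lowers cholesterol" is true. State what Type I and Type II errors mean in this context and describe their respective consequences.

Type I (false positive): concluding that a new drug lowers cholesterol when it is not — approving an ineffective drug — patients take a useless medication and may skip effective alternatives. Type II (false negative): failing to conclude that a new drug lowers cholesterol when it is — shelving an effective drug — patients miss out on a treatment that would have helped. Which is costlier depends on domain priorities and is a judgement call rather than a statistical fact.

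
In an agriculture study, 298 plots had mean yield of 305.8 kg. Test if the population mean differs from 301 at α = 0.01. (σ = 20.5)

z = (x̄ - μ₀)/(σ/√n) = (305.8 - 301)/(20.5/√298) = 4.042. Critical value: ±2.576. Since |4.042| > 2.576, Reject H₀.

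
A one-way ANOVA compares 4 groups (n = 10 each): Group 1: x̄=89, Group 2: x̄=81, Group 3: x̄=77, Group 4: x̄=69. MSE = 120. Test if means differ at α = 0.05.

Grand mean = 79.0. SS_between = 2080.0, MS_between = 693.33. F = 5.778, F_crit ≈ 2.866. Reject H₀.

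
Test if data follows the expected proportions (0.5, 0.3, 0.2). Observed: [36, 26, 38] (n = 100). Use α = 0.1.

Expected: [50.0, 30.0, 20.0]. χ² = 20.653. df = 2, critical = 4.605. Reject H₀.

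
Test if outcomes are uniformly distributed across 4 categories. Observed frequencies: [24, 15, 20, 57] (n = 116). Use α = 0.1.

Expected = 29 each. χ² = Σ(O-E)²/E = 37.448. df = 3, critical value = 6.251. Reject H₀.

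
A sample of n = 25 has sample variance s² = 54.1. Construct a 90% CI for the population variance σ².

df = 24. χ²_{0.05} = 36.415, χ²_{0.95} = 13.848. CI for σ² = ((n-1)s²/χ²_{α/2}, (n-1)s²/χ²_{1-α/2}) = (24·54.1/36.415, 24·54.1/13.848) = (35.66, 93.76)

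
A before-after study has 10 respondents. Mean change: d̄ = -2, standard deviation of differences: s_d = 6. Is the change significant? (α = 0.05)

t = d̄/(s_d/√n) = -2/(6/√10) = -1.054. df = 9, critical t = ±2.262. Fail to reject H₀.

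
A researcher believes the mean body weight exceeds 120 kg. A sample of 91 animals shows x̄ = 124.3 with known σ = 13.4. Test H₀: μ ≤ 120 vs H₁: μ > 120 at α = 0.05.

z = 3.061. Critical value: 1.645. Reject H₀.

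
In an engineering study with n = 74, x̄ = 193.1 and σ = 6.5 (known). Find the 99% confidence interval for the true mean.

CI = x̄ ± z*(σ/√n) = 193.1 ± 2.576(6.5/√74) = 193.1 ± 1.95 = (191.15, 195.05)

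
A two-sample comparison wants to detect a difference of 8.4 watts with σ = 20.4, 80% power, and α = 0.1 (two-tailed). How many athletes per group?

n per group = 2(z_α/2 + z_β)²σ²/d² = 2×(1.645 + 0.84)²×20.4²/8.4² = 72.8 → n = 73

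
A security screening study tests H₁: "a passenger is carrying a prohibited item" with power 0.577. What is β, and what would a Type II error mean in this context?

β = 1 - power = 1 - 0.577 = 0.423. A Type II error is failing to reject H₀ when H₀ is false (false negative) — here, failing to conclude that a passenger is carrying a prohibited item when in fact it is true. Consequence: letting a prohibited item through — security breach.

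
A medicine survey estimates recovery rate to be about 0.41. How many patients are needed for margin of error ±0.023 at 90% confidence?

n = z²p(1-p)/E² = 1.645²×0.41×0.59/0.023² = 1237.4 → n = 1238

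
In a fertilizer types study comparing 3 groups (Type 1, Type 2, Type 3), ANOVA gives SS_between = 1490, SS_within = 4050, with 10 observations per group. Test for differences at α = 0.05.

df_between = 2, df_within = 27. F = MS_between/MS_within = 745.0/150.0 = 4.967. F_crit ≈ 3.354. Reject H₀. At least one mean differs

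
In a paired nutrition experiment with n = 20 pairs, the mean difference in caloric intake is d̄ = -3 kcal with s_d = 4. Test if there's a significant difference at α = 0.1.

t = d̄/(s_d/√n) = -3/(4/√20) = -3.354. df = 19, critical t = ±1.729. Reject H₀.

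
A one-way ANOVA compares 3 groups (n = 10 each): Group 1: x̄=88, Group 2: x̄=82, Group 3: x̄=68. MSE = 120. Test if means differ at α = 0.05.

Grand mean = 79.33. SS_between = 2106.67, MS_between = 1053.33. F = 8.778, F_crit ≈ 3.354. Reject H₀.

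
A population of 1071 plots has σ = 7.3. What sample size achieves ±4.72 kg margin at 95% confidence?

Without FPC: n₀ = (1.96×7.3/4.72)² = 9.189. With FPC: n = n₀N/(n₀+N-1) = 9.1 → n = 10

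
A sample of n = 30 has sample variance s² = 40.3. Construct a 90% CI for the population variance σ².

df = 29. χ²_{0.05} = 42.557, χ²_{0.95} = 17.708. CI for σ² = ((n-1)s²/χ²_{α/2}, (n-1)s²/χ²_{1-α/2}) = (29·40.3/42.557, 29·40.3/17.708) = (27.46, 66.0)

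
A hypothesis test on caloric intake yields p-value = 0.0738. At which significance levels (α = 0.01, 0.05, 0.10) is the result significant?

p = 0.0738. Significant at: α = 0.1.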